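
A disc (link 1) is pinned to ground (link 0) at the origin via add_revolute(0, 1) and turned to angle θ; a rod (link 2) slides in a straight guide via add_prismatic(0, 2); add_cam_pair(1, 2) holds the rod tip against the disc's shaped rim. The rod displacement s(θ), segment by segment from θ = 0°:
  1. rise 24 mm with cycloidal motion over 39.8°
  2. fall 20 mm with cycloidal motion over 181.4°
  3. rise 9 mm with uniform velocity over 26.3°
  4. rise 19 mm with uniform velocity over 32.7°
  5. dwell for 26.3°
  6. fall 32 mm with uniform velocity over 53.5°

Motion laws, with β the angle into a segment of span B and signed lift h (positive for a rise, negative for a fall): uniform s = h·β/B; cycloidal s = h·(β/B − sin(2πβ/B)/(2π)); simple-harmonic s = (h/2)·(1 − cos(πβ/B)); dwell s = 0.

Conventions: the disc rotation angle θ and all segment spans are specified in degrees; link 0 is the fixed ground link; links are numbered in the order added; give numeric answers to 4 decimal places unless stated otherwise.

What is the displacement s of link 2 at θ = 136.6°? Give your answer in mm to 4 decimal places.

segment 1 (0° to 39.8°, cycloidal, h = 24) is passed completely: s = 0.0000 + (24) = 24.0000
θ = 136.6° falls in segment 2 (39.8° to 221.2°, cycloidal, h = -20): β = 136.6 − 39.8 = 96.8°, B = 181.4°; Δs = -20·(0.5336 − sin(2π·0.5336)/(2π)) = -11.3401; s = 24.0000 − 11.3401 = 12.6599

12.6599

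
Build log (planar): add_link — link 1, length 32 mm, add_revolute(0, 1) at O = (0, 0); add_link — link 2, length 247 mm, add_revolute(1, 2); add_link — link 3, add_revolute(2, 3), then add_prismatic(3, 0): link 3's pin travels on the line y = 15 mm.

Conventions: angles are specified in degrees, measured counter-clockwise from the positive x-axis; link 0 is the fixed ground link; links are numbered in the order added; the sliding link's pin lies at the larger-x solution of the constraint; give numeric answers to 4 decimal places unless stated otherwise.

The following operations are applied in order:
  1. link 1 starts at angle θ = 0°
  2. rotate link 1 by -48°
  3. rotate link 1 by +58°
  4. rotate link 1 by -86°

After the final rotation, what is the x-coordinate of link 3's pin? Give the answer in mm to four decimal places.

geometry: r = 32 mm, L = 247 mm, e = 15 mm; θ starts at 0°
rotate link 1 by -48°: θ ← 0° -48° = -48°
rotate link 1 by +58°: θ ← -48° +58° = 10°
rotate link 1 by -86°: θ ← 10° -86° = -76°
crank pin P = (r cos θ, r sin θ) = (7.741501, -31.049463)
h = r sin θ − e = -31.049463 − 15 = -46.049463
x = r cos θ + √(L² − h²) = 7.741501 + 242.669419 = 250.410920

250.4109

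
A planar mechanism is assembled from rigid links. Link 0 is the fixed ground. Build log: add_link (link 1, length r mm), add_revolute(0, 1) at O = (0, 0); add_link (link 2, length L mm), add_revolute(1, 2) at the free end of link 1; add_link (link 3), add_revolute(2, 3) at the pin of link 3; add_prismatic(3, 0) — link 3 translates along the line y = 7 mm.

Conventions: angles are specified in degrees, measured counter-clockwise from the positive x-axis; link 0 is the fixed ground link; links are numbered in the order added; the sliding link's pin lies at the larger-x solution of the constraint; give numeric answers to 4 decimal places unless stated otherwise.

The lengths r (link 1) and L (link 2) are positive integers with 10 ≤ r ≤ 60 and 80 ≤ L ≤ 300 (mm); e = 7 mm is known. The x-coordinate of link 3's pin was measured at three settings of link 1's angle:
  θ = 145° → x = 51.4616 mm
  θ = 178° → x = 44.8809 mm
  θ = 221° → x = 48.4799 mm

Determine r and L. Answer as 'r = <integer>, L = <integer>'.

constraint per measurement: (x − r cos θ)² + (r sin θ − e)² = L²
subtracting the θ₁ and θ₂ equations cancels the r² and L² terms:
r = (x₁² − x₂²) / (2[(x₁cos θ₁ + e sin θ₁) − (x₂cos θ₂ + e sin θ₂)]) = 48.9998 → r = 49
L² = (x₁ − r cos θ₁)² + (r sin θ₁ − e)² = 8836.0006 → L = 94.0000 → L = 94
check at θ₃=221°: x = 48.4799 (printed 48.4799) ✓

r = 49, L = 94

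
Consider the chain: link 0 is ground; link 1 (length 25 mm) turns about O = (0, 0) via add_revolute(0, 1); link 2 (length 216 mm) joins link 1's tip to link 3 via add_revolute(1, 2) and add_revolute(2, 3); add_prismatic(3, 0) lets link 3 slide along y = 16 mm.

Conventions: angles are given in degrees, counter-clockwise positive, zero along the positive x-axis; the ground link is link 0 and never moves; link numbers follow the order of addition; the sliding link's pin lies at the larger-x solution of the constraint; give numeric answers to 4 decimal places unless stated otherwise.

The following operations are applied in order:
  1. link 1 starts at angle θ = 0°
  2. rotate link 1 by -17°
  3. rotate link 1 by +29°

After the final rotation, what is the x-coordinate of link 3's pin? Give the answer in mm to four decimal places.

geometry: r = 25 mm, L = 216 mm, e = 16 mm; θ starts at 0°
rotate link 1 by -17°: θ ← 0° -17° = -17°
rotate link 1 by +29°: θ ← -17° +29° = 12°
crank pin P = (r cos θ, r sin θ) = (24.453690, 5.197792)
h = r sin θ − e = 5.197792 − 16 = -10.802208
x = r cos θ + √(L² − h²) = 24.453690 + 215.729721 = 240.183411

240.1834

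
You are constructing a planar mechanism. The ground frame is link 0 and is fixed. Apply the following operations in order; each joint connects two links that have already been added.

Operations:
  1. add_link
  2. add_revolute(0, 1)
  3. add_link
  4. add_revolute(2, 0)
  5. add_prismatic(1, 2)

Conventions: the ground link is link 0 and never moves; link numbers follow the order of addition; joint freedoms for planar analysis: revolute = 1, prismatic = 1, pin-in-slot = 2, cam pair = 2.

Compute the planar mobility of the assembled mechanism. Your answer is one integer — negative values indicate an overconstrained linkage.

L=1 J1=0 J2=0
add link → L=2 J1=0 J2=0
R@0,1 dof=1 J1 → L=2 J1=1 J2=0
add link → L=3 J1=1 J2=0
R@2,0 dof=1 J1 → L=3 J1=2 J2=0
P@1,2 dof=1 J1 → L=3 J1=3 J2=0
M=3(L−1)−2J1−J2=3·2−2·3−0=0

M = 0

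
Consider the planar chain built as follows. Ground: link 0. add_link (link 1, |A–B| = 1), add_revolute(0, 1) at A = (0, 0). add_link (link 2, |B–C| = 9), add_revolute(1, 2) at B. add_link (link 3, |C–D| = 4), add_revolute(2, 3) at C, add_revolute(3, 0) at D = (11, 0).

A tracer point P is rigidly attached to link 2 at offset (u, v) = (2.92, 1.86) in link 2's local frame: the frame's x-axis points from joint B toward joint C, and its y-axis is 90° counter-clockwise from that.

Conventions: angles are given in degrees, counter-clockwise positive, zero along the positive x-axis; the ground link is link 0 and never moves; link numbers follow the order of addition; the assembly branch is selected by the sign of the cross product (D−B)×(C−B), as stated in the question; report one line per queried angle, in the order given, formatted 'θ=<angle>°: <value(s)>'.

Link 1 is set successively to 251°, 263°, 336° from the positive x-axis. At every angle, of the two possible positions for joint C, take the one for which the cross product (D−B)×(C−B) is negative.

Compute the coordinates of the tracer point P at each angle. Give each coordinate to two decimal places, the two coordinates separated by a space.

A=(0,0), D=(11.00,0)
θ=251°: B = A + 1.00·(cos251°, sin251°) = (-0.3256, -0.9455)
θ=251°: |BD| = 11.3650
θ=251°: circle(B,9.00) ∩ circle(D,4.00): a=8.5421, h=2.8340
θ=251°:   candidates: C₊=(7.9512,2.5894) cross=32.209; C₋=(8.4227,-3.0590) cross=-32.209
θ=251°:   branch - wants cross < 0 → take C=(8.4227,-3.0590) (cross=-32.209)
θ=251°: ex = (C−B)/|BC| = (0.9720,-0.2348); ey = (0.2348,0.9720)
θ=251°: P = B + 2.92·ex + 1.86·ey = (2.9496,0.1767)
θ=263°: B = A + 1.00·(cos263°, sin263°) = (-0.1219, -0.9925)
θ=263°: |BD| = 11.1661
θ=263°: circle(B,9.00) ∩ circle(D,4.00): a=8.4936, h=2.9763
θ=263°:   candidates: C₊=(8.0736,2.7269) cross=33.233; C₋=(8.6027,-3.2020) cross=-33.233
θ=263°:   branch - wants cross < 0 → take C=(8.6027,-3.2020) (cross=-33.233)
θ=263°: ex = (C−B)/|BC| = (0.9694,-0.2455); ey = (0.2455,0.9694)
θ=263°: P = B + 2.92·ex + 1.86·ey = (3.1654,0.0937)
θ=336°: B = A + 1.00·(cos336°, sin336°) = (0.9135, -0.4067)
θ=336°: |BD| = 10.0947
θ=336°: circle(B,9.00) ∩ circle(D,4.00): a=8.2669, h=3.5580
θ=336°:   candidates: C₊=(9.0303,3.4814) cross=35.916; C₋=(9.3170,-3.6287) cross=-35.916
θ=336°:   branch - wants cross < 0 → take C=(9.3170,-3.6287) (cross=-35.916)
θ=336°: ex = (C−B)/|BC| = (0.9337,-0.3580); ey = (0.3580,0.9337)
θ=336°: P = B + 2.92·ex + 1.86·ey = (4.3059,0.2846)

θ=251°: 2.95 0.18
θ=263°: 3.17 0.09
θ=336°: 4.31 0.28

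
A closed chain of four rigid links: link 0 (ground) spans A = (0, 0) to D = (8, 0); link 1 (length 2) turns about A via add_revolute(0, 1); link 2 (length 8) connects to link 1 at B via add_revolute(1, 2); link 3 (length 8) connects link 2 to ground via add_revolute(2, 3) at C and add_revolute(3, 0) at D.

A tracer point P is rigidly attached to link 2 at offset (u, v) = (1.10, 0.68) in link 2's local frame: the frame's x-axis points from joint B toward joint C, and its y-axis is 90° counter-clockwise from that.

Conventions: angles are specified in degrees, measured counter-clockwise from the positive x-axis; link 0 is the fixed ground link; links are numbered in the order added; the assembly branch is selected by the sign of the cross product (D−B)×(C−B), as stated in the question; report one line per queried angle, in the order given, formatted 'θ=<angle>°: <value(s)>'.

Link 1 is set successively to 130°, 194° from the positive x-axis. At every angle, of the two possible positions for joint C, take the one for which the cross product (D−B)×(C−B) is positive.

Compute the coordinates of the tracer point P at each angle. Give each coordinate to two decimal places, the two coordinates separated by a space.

A=(0,0), D=(8.00,0)
θ=130°: B = A + 2.00·(cos130°, sin130°) = (-1.2856, 1.5321)
θ=130°: |BD| = 9.4111
θ=130°: circle(B,8.00) ∩ circle(D,8.00): a=4.7056, h=6.4698
θ=130°:   candidates: C₊=(4.4105,7.1495) cross=60.888; C₋=(2.3040,-5.6174) cross=-60.888
θ=130°:   branch + wants cross > 0 → take C=(4.4105,7.1495) (cross=60.888)
θ=130°: ex = (C−B)/|BC| = (0.7120,0.7022); ey = (-0.7022,0.7120)
θ=130°: P = B + 1.10·ex + 0.68·ey = (-0.9798,2.7886)
θ=194°: B = A + 2.00·(cos194°, sin194°) = (-1.9406, -0.4838)
θ=194°: |BD| = 9.9524
θ=194°: circle(B,8.00) ∩ circle(D,8.00): a=4.9762, h=6.2640
θ=194°:   candidates: C₊=(2.7252,6.0147) cross=62.342; C₋=(3.3342,-6.4985) cross=-62.342
θ=194°:   branch + wants cross > 0 → take C=(2.7252,6.0147) (cross=62.342)
θ=194°: ex = (C−B)/|BC| = (0.5832,0.8123); ey = (-0.8123,0.5832)
θ=194°: P = B + 1.10·ex + 0.68·ey = (-1.8514,0.8063)

θ=130°: -0.98 2.79
θ=194°: -1.85 0.81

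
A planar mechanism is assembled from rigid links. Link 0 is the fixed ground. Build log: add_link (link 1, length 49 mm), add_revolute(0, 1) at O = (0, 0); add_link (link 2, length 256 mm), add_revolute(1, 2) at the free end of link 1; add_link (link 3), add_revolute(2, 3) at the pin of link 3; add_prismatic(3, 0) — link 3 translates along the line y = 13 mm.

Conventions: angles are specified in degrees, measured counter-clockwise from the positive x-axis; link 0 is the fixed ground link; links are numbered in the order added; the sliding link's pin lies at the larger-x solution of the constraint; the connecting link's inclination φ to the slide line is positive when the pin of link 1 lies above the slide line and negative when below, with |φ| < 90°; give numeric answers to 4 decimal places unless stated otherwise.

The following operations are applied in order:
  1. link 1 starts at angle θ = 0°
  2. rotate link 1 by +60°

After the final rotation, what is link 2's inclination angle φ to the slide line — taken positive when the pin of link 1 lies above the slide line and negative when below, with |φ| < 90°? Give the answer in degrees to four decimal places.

geometry: r = 49 mm, L = 256 mm, e = 13 mm; θ starts at 0°
rotate link 1 by +60°: θ ← 0° +60° = 60°
h = r sin θ − e = 42.435245 − 13 = 29.435245
sin φ = h / L = 29.435245 / 256 = 0.11498142
φ = arcsin(0.11498142) = 6.602554°

6.6026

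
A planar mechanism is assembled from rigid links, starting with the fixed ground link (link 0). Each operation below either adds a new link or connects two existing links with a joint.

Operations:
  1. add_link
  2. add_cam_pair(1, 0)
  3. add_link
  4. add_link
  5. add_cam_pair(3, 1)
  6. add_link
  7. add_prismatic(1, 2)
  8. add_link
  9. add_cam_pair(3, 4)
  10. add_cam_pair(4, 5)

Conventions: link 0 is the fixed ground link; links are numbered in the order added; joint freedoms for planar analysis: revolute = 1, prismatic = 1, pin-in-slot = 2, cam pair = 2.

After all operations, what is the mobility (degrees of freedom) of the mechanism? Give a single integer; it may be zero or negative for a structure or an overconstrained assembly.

link 0 = ground. State L|J1|J2 = 1|0|0
+link1  2|0|0
C(1,0) f=2→J2  2|0|1
+link2  3|0|1
+link3  4|0|1
C(3,1) f=2→J2  4|0|2
+link4  5|0|2
P(1,2) f=1→J1  5|1|2
+link5  6|1|2
C(3,4) f=2→J2  6|1|3
C(4,5) f=2→J2  6|1|4
M = 3(6−1)−2·1−4 = 15−2−4 = 9

M = 9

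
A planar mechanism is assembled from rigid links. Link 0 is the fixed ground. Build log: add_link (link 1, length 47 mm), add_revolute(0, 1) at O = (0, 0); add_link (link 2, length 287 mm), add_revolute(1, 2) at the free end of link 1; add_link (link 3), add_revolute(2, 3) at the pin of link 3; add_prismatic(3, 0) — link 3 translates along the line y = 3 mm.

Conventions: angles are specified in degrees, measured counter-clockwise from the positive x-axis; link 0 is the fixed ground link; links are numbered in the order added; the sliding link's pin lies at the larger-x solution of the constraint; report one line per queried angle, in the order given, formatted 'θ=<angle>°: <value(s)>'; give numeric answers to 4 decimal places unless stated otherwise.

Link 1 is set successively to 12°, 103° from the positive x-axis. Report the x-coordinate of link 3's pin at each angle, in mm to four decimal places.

geometry: r = 47 mm, L = 287 mm, e = 3 mm
θ=12°: crank pin P = (r cos θ, r sin θ) = (45.972937, 9.771849)
θ=12°: h = r sin θ − e = 9.771849 − 3 = 6.771849
θ=12°: x = r cos θ + √(L² − h²) = 45.972937 + 286.920097 = 332.893034
θ=103°: crank pin P = (r cos θ, r sin θ) = (-10.572700, 45.795393)
θ=103°: h = r sin θ − e = 45.795393 − 3 = 42.795393
θ=103°: x = r cos θ + √(L² − h²) = -10.572700 + 283.791392 = 273.218693

θ=12°: 332.8930
θ=103°: 273.2187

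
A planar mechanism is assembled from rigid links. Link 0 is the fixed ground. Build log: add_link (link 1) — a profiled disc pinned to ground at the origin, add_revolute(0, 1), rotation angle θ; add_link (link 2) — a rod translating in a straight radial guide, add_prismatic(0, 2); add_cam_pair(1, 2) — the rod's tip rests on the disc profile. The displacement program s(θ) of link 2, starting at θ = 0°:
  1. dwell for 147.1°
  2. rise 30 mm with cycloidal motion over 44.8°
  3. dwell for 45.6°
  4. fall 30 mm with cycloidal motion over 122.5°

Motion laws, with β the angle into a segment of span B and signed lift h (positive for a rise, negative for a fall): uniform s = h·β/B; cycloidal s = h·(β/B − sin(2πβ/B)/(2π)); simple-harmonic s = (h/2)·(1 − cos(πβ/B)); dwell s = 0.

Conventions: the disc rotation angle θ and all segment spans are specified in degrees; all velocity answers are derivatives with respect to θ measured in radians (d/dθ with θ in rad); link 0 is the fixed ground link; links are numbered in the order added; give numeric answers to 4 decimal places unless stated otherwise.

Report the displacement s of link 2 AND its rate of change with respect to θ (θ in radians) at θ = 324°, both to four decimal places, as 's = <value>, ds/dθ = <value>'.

seg 1 [0°–147.1°] dwell: s stays 0.0000
seg 2 [147.1°–191.9°] cycloidal, h=30: full span → s += 30 → s = 30.0000
seg 3 [191.9°–237.5°] dwell: s stays 30.0000
seg 4 [237.5°–360°] cycloidal, h=-30: θ=324° here. β=86.5, B=122.5. -30·(0.7061 − sin(2π·0.7061)/(2π)) = -25.7780 → s = 4.2220
velocity in seg [237.5°–360°] (cycloidal), θ in radians: β = 86.5° = 1.5097 rad, B = 122.5° = 2.1380 rad; ds/dθ = (h/B)(1 − cos(2πβ/B)) = ((-30)/2.1380)(1 − cos(2π·0.7061)) = -17.851190 mm/rad

s = 4.2220, ds/dθ = -17.8512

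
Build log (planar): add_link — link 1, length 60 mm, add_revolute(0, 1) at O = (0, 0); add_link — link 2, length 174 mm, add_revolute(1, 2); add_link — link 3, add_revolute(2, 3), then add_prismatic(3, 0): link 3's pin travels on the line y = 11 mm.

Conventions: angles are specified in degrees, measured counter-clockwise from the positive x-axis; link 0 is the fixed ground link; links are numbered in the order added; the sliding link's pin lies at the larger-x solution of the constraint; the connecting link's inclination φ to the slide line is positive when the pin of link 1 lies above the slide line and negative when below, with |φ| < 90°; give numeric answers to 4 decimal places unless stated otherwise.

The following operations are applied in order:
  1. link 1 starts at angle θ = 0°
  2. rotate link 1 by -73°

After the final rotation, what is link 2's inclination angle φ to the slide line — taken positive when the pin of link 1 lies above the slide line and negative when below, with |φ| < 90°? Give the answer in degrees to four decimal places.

geometry: r = 60 mm, L = 174 mm, e = 11 mm; θ starts at 0°
rotate link 1 by -73°: θ ← 0° -73° = -73°
h = r sin θ − e = -57.378285 − 11 = -68.378285
sin φ = h / L = -68.378285 / 174 = -0.39297865
φ = arcsin(-0.39297865) = -23.139967°

-23.1400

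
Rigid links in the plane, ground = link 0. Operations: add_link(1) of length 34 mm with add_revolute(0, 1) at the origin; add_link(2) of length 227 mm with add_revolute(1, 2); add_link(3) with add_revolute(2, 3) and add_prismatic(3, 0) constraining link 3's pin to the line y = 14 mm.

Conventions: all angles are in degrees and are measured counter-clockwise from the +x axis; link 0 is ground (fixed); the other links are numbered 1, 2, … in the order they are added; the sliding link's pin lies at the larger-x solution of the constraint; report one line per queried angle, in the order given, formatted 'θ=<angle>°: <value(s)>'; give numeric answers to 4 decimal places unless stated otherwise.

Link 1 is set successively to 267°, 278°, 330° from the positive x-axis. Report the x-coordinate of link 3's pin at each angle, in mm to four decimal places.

geometry: r = 34 mm, L = 227 mm, e = 14 mm
θ=267°: crank pin P = (r cos θ, r sin θ) = (-1.779423, -33.953404)
θ=267°: h = r sin θ − e = -33.953404 − 14 = -47.953404
θ=267°: x = r cos θ + √(L² − h²) = -1.779423 + 221.877153 = 220.097730
θ=278°: crank pin P = (r cos θ, r sin θ) = (4.731885, -33.669114)
θ=278°: h = r sin θ − e = -33.669114 − 14 = -47.669114
θ=278°: x = r cos θ + √(L² − h²) = 4.731885 + 221.938405 = 226.670290
θ=330°: crank pin P = (r cos θ, r sin θ) = (29.444864, -17.000000)
θ=330°: h = r sin θ − e = -17.000000 − 14 = -31.000000
θ=330°: x = r cos θ + √(L² − h²) = 29.444864 + 224.873298 = 254.318161

θ=267°: 220.0977
θ=278°: 226.6703
θ=330°: 254.3182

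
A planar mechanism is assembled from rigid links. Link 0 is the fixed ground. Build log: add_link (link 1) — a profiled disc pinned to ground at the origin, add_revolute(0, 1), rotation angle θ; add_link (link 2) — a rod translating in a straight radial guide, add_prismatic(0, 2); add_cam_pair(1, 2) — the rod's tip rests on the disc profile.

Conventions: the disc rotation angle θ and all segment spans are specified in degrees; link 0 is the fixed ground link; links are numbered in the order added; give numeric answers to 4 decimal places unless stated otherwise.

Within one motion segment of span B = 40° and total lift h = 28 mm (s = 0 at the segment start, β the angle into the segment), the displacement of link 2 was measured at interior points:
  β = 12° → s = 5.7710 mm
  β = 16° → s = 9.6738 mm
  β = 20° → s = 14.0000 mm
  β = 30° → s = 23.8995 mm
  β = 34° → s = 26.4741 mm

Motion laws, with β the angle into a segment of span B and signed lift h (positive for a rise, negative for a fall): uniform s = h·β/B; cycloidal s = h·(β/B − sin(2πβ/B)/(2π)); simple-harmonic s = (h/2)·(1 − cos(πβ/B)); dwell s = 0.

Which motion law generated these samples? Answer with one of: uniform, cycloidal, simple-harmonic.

candidates at β/B = r: uniform s = h·r (linear in β); cycloidal s = h·(r − sin(2πr)/(2π)); simple-harmonic s = (h/2)(1 − cos(πr))
β=12°: printed 5.7710 | uniform 8.4000, cycloidal 4.1618, simple-harmonic 5.7710
β=16°: printed 9.6738 | uniform 11.2000, cycloidal 8.5806, simple-harmonic 9.6738
β=20°: printed 14.0000 | uniform 14.0000, cycloidal 14.0000, simple-harmonic 14.0000
β=30°: printed 23.8995 | uniform 21.0000, cycloidal 25.4563, simple-harmonic 23.8995
β=34°: printed 26.4741 | uniform 23.8000, cycloidal 27.4053, simple-harmonic 26.4741
only one law matches every sample → simple-harmonic

simple-harmonic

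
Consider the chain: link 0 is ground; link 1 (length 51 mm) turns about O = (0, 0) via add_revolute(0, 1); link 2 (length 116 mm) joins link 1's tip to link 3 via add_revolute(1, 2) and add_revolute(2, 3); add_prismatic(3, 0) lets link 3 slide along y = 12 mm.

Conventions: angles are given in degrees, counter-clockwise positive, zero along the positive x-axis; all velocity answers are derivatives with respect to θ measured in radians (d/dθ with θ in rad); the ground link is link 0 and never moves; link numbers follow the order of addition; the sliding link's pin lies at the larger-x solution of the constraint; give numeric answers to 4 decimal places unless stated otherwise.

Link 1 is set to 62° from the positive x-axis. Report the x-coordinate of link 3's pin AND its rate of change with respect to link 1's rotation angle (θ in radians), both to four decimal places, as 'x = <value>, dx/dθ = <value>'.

geometry: r = 51 mm, L = 116 mm, e = 12 mm
crank pin P = (r cos θ, r sin θ) = (23.943050, 45.030327)
h = r sin θ − e = 45.030327 − 12 = 33.030327
x = r cos θ + √(L² − h²) = 23.943050 + 111.198010 = 135.141060
dx/dθ = −r sin θ − h·r cos θ/√(L² − h²) (θ in radians; h = 33.030327) = -52.142386

x = 135.1411, dx/dθ = -52.1424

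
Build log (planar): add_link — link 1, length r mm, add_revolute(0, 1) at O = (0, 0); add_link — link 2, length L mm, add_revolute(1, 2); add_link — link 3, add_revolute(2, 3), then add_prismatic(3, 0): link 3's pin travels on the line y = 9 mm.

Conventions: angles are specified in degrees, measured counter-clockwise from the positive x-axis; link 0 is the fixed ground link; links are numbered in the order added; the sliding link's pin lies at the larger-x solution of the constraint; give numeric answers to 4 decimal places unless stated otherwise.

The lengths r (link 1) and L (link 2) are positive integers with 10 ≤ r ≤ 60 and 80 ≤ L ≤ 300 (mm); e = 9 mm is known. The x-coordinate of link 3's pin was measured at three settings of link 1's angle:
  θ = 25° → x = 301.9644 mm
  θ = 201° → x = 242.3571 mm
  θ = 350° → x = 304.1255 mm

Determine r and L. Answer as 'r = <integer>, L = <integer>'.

constraint per measurement: (x − r cos θ)² + (r sin θ − e)² = L²
subtracting the θ₁ and θ₂ equations cancels the r² and L² terms:
r = (x₁² − x₂²) / (2[(x₁cos θ₁ + e sin θ₁) − (x₂cos θ₂ + e sin θ₂)]) = 32.0000 → r = 32
L² = (x₁ − r cos θ₁)² + (r sin θ₁ − e)² = 74529.0188 → L = 273.0000 → L = 273
check at θ₃=350°: x = 304.1255 (printed 304.1255) ✓

r = 32, L = 273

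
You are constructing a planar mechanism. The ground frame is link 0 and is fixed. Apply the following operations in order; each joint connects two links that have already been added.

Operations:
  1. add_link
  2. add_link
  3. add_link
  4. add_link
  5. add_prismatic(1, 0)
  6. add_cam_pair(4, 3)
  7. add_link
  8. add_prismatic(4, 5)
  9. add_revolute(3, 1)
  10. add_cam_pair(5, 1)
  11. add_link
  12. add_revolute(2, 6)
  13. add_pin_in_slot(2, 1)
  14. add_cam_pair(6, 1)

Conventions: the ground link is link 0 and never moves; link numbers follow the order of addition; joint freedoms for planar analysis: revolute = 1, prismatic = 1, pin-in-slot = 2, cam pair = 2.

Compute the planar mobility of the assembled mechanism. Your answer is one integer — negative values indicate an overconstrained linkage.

ground; <1,0,0>
#1 <2,0,0>
#2 <3,0,0>
#3 <4,0,0>
#4 <5,0,0>
P:1↔0 J1 <5,1,0>
C:4↔3 J2 <5,1,1>
#5 <6,1,1>
P:4↔5 J1 <6,2,1>
R:3↔1 J1 <6,3,1>
C:5↔1 J2 <6,3,2>
#6 <7,3,2>
R:2↔6 J1 <7,4,2>
PS:2↔1 J2 <7,4,3>
C:6↔1 J2 <7,4,4>
3×6 − 2×4 − 1×4 = 6

M = 6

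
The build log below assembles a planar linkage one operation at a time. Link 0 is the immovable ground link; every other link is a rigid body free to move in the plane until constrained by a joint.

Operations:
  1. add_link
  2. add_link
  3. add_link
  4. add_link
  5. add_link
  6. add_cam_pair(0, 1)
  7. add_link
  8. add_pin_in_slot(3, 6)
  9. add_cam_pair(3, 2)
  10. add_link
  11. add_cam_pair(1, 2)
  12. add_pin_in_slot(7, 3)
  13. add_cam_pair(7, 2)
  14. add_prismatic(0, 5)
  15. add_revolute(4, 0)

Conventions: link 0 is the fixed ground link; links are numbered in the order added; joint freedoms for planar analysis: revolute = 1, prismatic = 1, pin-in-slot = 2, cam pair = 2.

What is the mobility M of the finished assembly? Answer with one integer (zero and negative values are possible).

L=1 J1=0 J2=0
add link → L=2 J1=0 J2=0
add link → L=3 J1=0 J2=0
add link → L=4 J1=0 J2=0
add link → L=5 J1=0 J2=0
add link → L=6 J1=0 J2=0
C@0,1 dof=2 J2 → L=6 J1=0 J2=1
add link → L=7 J1=0 J2=1
PS@3,6 dof=2 J2 → L=7 J1=0 J2=2
C@3,2 dof=2 J2 → L=7 J1=0 J2=3
add link → L=8 J1=0 J2=3
C@1,2 dof=2 J2 → L=8 J1=0 J2=4
PS@7,3 dof=2 J2 → L=8 J1=0 J2=5
C@7,2 dof=2 J2 → L=8 J1=0 J2=6
P@0,5 dof=1 J1 → L=8 J1=1 J2=6
R@4,0 dof=1 J1 → L=8 J1=2 J2=6
M=3(L−1)−2J1−J2=3·7−2·2−6=11

M = 11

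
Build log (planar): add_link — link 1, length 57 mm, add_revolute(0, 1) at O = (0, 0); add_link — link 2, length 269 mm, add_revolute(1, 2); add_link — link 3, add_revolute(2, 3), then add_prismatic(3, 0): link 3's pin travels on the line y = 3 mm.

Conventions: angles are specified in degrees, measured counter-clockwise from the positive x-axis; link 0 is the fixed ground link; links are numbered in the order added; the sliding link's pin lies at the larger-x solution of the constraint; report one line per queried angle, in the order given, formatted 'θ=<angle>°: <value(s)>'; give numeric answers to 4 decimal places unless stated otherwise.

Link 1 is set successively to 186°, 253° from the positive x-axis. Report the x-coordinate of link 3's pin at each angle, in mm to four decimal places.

geometry: r = 57 mm, L = 269 mm, e = 3 mm
θ=186°: crank pin P = (r cos θ, r sin θ) = (-56.687748, -5.958122)
θ=186°: h = r sin θ − e = -5.958122 − 3 = -8.958122
θ=186°: x = r cos θ + √(L² − h²) = -56.687748 + 268.850799 = 212.163051
θ=253°: crank pin P = (r cos θ, r sin θ) = (-16.665187, -54.509371)
θ=253°: h = r sin θ − e = -54.509371 − 3 = -57.509371
θ=253°: x = r cos θ + √(L² − h²) = -16.665187 + 262.780654 = 246.115467

θ=186°: 212.1631
θ=253°: 246.1155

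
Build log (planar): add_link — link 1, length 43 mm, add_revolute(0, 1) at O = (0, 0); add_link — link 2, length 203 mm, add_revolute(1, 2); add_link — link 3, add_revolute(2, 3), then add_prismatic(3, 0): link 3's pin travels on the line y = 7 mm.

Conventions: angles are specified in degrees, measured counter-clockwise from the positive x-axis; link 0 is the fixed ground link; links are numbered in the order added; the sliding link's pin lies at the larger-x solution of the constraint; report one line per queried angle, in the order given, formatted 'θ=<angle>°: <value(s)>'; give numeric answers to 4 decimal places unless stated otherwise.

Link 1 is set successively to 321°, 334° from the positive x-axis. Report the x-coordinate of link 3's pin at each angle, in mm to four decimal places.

geometry: r = 43 mm, L = 203 mm, e = 7 mm
θ=321°: crank pin P = (r cos θ, r sin θ) = (33.417276, -27.060777)
θ=321°: h = r sin θ − e = -27.060777 − 7 = -34.060777
θ=321°: x = r cos θ + √(L² − h²) = 33.417276 + 200.122121 = 233.539398
θ=334°: crank pin P = (r cos θ, r sin θ) = (38.648144, -18.849959)
θ=334°: h = r sin θ − e = -18.849959 − 7 = -25.849959
θ=334°: x = r cos θ + √(L² − h²) = 38.648144 + 201.347410 = 239.995554

θ=321°: 233.5394
θ=334°: 239.9956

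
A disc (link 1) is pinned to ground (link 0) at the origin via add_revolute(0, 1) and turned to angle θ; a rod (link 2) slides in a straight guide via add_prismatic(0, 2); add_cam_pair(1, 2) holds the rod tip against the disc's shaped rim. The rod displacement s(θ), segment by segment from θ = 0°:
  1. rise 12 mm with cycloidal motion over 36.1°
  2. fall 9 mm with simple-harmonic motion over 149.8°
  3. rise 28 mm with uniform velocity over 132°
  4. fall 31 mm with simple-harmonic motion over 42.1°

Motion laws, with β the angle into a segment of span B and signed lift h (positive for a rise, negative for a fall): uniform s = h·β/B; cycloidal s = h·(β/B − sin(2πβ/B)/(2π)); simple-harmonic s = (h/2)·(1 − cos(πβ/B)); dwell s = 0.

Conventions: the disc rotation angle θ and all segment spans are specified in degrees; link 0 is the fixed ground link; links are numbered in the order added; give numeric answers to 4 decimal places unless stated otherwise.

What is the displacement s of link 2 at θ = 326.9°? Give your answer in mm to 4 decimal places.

segment 1 (0° to 36.1°, cycloidal, h = 12) is passed completely: s = 0.0000 + (12) = 12.0000
segment 2 (36.1° to 185.9°, simple-harmonic, h = -9) is passed completely: s = 12.0000 + (-9) = 3.0000
segment 3 (185.9° to 317.9°, uniform, h = 28) is passed completely: s = 3.0000 + (28) = 31.0000
θ = 326.9° falls in segment 4 (317.9° to 360°, simple-harmonic, h = -31): β = 326.9 − 317.9 = 9°, B = 42.1°; Δs = -31/2·(1 − cos(π·0.2138)) = -3.3662; s = 31.0000 − 3.3662 = 27.6338

27.6338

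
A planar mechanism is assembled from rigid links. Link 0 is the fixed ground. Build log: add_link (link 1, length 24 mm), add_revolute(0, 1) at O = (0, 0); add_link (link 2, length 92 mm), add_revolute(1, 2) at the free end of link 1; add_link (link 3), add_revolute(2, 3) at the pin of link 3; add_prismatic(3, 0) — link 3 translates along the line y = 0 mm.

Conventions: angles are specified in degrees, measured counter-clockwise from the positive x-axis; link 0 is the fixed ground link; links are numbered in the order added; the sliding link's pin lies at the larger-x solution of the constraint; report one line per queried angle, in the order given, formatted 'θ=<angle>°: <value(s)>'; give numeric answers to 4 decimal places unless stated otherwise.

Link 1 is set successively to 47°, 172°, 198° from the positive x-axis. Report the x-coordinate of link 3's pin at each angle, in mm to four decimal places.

geometry: r = 24 mm, L = 92 mm, e = 0 mm
θ=47°: crank pin P = (r cos θ, r sin θ) = (16.367961, 17.552489)
θ=47°: h = r sin θ − e = 17.552489 − 0 = 17.552489
θ=47°: x = r cos θ + √(L² − h²) = 16.367961 + 90.310078 = 106.678038
θ=172°: crank pin P = (r cos θ, r sin θ) = (-23.766434, 3.340154)
θ=172°: h = r sin θ − e = 3.340154 − 0 = 3.340154
θ=172°: x = r cos θ + √(L² − h²) = -23.766434 + 91.939346 = 68.172912
θ=198°: crank pin P = (r cos θ, r sin θ) = (-22.825356, -7.416408)
θ=198°: h = r sin θ − e = -7.416408 − 0 = -7.416408
θ=198°: x = r cos θ + √(L² − h²) = -22.825356 + 91.700583 = 68.875226

θ=47°: 106.6780
θ=172°: 68.1729
θ=198°: 68.8752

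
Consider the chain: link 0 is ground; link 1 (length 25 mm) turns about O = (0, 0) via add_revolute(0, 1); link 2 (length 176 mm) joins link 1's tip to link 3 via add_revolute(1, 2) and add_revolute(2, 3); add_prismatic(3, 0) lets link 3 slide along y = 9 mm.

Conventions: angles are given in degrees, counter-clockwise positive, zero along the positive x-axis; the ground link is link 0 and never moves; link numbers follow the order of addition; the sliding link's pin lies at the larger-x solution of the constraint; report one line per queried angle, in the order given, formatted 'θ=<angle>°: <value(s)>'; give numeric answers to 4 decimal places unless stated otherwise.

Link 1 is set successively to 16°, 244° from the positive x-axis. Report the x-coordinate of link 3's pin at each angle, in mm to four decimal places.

geometry: r = 25 mm, L = 176 mm, e = 9 mm
θ=16°: crank pin P = (r cos θ, r sin θ) = (24.031542, 6.890934)
θ=16°: h = r sin θ − e = 6.890934 − 9 = -2.109066
θ=16°: x = r cos θ + √(L² − h²) = 24.031542 + 175.987363 = 200.018905
θ=244°: crank pin P = (r cos θ, r sin θ) = (-10.959279, -22.469851)
θ=244°: h = r sin θ − e = -22.469851 − 9 = -31.469851
θ=244°: x = r cos θ + √(L² − h²) = -10.959279 + 173.163646 = 162.204368

θ=16°: 200.0189
θ=244°: 162.2044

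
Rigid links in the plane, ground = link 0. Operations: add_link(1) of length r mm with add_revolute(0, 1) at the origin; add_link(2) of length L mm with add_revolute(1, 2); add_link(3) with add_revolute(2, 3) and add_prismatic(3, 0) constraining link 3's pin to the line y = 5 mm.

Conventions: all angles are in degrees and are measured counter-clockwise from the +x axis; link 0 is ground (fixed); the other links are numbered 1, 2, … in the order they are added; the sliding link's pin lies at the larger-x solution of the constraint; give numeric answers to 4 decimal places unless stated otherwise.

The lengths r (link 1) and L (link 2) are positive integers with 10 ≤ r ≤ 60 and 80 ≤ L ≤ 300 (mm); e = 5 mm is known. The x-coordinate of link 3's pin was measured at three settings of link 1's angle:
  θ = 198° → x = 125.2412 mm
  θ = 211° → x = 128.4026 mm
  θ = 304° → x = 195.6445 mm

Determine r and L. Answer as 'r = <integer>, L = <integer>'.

constraint per measurement: (x − r cos θ)² + (r sin θ − e)² = L²
subtracting the θ₁ and θ₂ equations cancels the r² and L² terms:
r = (x₁² − x₂²) / (2[(x₁cos θ₁ + e sin θ₁) − (x₂cos θ₂ + e sin θ₂)]) = 49.9991 → r = 50
L² = (x₁ − r cos θ₁)² + (r sin θ₁ − e)² = 30276.0126 → L = 174.0000 → L = 174
check at θ₃=304°: x = 195.6445 (printed 195.6445) ✓

r = 50, L = 174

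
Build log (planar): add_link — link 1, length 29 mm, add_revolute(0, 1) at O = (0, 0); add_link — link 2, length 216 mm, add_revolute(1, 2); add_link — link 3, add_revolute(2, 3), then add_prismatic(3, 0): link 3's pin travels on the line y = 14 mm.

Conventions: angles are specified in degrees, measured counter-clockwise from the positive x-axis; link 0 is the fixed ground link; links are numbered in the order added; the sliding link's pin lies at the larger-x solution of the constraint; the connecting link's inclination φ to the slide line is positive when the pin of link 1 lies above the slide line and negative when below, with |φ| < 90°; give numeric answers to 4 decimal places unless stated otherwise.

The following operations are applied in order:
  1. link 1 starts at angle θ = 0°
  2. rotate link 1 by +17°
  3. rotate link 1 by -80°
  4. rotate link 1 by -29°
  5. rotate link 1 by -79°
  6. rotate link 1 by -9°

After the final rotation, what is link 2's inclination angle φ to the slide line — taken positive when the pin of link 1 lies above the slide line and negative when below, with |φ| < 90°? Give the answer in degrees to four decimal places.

geometry: r = 29 mm, L = 216 mm, e = 14 mm; θ starts at 0°
rotate link 1 by +17°: θ ← 0° +17° = 17°
rotate link 1 by -80°: θ ← 17° -80° = -63°
rotate link 1 by -29°: θ ← -63° -29° = -92°
rotate link 1 by -79°: θ ← -92° -79° = -171°
rotate link 1 by -9°: θ ← -171° -9° = -180°
h = r sin θ − e = -0.000000 − 14 = -14.000000
sin φ = h / L = -14.000000 / 216 = -0.06481481
φ = arcsin(-0.06481481) = -3.716220°

-3.7162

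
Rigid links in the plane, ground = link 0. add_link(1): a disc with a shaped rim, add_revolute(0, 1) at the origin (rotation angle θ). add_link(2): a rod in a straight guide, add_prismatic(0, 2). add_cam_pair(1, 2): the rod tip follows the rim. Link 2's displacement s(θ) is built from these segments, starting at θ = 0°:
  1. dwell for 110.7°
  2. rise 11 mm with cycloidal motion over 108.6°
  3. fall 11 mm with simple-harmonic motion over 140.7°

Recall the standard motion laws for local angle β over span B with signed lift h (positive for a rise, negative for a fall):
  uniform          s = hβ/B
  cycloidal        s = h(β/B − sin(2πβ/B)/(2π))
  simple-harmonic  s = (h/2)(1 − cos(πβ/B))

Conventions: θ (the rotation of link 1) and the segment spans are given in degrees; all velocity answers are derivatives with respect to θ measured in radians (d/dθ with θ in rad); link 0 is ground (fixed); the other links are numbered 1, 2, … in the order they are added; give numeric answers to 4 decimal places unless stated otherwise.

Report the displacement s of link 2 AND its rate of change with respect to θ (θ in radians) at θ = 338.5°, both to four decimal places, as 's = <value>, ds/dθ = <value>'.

segment 1 (0° to 110.7°, dwell): s unchanged at 0.0000
segment 2 (110.7° to 219.3°, cycloidal, h = 11) is passed completely: s = 0.0000 + (11) = 11.0000
θ = 338.5° falls in segment 3 (219.3° to 360°, simple-harmonic, h = -11): β = 338.5 − 219.3 = 119.2°, B = 140.7°; Δs = -11/2·(1 − cos(π·0.8472)) = -10.3783; s = 11.0000 − 10.3783 = 0.6217
velocity in seg [219.3°–360°] (simple-harmonic), θ in radians: β = 119.2° = 2.0804 rad, B = 140.7° = 2.4557 rad; ds/dθ = (πh/(2B)) sin(πβ/B) = (π·(-11)/(2·2.4557)) sin(π·0.8472) = -3.249558 mm/rad

s = 0.6217, ds/dθ = -3.2496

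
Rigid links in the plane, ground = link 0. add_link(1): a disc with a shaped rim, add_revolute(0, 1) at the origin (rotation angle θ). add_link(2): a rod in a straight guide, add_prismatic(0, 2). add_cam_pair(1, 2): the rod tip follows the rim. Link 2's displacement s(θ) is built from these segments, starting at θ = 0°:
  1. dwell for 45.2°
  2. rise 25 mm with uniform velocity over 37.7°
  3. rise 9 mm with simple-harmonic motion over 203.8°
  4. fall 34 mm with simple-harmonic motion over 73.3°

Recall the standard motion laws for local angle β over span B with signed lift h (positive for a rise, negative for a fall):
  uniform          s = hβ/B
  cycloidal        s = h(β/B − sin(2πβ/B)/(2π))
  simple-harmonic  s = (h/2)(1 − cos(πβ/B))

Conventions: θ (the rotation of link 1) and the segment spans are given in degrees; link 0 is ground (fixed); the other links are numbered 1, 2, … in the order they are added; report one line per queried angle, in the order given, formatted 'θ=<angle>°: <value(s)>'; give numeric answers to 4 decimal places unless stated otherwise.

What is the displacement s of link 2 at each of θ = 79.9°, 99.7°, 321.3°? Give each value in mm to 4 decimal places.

segment 1 (0° to 45.2°, dwell): s unchanged at 0.0000
θ = 79.9° falls in segment 2 (45.2° to 82.9°, uniform, h = 25): β = 79.9 − 45.2 = 34.7°, B = 37.7°; Δs = 25·34.7/37.7 = 23.0106; s = 0.0000 + 23.0106 = 23.0106
segment 2 (45.2° to 82.9°, uniform, h = 25) is passed completely: s = 0.0000 + (25) = 25.0000
θ = 99.7° falls in segment 3 (82.9° to 286.7°, simple-harmonic, h = 9): β = 99.7 − 82.9 = 16.8°, B = 203.8°; Δs = 9/2·(1 − cos(π·0.0824)) = 0.1501; s = 25.0000 + 0.1501 = 25.1501
segment 3 (82.9° to 286.7°, simple-harmonic, h = 9) is passed completely: s = 25.0000 + (9) = 34.0000
θ = 321.3° falls in segment 4 (286.7° to 360°, simple-harmonic, h = -34): β = 321.3 − 286.7 = 34.6°, B = 73.3°; Δs = -34/2·(1 − cos(π·0.4720)) = -15.5083; s = 34.0000 − 15.5083 = 18.4917

θ=79.9°: 23.0106
θ=99.7°: 25.1501
θ=321.3°: 18.4917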